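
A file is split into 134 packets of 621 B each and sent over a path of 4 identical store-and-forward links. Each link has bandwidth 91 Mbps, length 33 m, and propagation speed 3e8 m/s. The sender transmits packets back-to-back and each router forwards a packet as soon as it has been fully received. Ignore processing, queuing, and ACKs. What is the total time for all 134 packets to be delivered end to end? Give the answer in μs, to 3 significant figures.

Per-hop transmission t_tx = L/R = 4968/91000000 = 54.5934 μs.
Per-hop propagation t_prop = 33/300000000 = 0.11 μs.
Pipeline fill: first packet needs 4·t_tx to clear all hops; remaining 133 packets each add one t_tx.
Total = (4+134-1)·t_tx + 4·t_prop = 137·54.5934 + 4·0.11 = 7480 μs.

7480 μs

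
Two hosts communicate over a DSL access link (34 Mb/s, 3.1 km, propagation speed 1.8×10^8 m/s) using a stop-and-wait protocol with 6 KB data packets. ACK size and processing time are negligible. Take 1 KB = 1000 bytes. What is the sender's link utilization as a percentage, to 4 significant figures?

t_tx = L/R = 48000/34000000 = 0.00141176 s.
t_prop = 3100/180000000 = 1.72222e-05 s; RTT = 3.44444e-05 s.
Cycle = t_tx + RTT = 0.00144621 s.
Utilization = t_tx / cycle = 0.00141176/0.00144621 = 97.62 %.

97.62 %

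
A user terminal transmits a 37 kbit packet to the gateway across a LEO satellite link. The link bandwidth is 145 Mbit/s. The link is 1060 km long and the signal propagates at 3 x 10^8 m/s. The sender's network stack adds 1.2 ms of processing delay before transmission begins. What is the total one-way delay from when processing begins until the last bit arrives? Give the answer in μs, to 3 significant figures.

4990 μs

L = 37000 bits.
Transmission delay = L/R = 37000 / 145000000 = 255.172 μs.
Propagation delay = d/s = 1060000 m / 300000000 m/s = 3533.33 μs.
Plus processing delay 1.2 ms = 1200 μs.
Total = 4990 μs.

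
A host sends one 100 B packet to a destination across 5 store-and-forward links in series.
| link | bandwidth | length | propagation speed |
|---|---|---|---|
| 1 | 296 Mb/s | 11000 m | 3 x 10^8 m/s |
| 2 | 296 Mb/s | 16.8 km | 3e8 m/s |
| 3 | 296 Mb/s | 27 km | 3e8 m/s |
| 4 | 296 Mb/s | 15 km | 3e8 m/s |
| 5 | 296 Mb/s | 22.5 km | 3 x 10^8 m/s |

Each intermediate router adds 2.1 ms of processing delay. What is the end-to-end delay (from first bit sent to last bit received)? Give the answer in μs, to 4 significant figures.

L = 100 × 8 = 800 bits.
Transmission delay per hop = L/R = 800/296000000 = 2.7027 μs; 5 hops → 13.5135 μs.
Propagation delays (d/s per hop): 36.6667, 56, 90, 50, 75 μs; sum = 307.667 μs.
Processing at 4 router(s): 4 × 2.1 ms = 8400 μs.
End-to-end = 8721 μs.

8721 μs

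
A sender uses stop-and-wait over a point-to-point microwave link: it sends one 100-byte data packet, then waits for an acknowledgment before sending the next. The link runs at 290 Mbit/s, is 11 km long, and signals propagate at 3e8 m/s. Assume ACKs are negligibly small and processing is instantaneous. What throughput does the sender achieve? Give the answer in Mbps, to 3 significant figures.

10.5 Mbps

t_tx = L/R = 800/290000000 = 2.75862e-06 s.
t_prop = 11000/300000000 = 3.66667e-05 s; RTT = 7.33333e-05 s.
Cycle = t_tx + RTT = 7.6092e-05 s.
Throughput = L / cycle = 800 / 7.6092e-05 = 10.5 Mbps.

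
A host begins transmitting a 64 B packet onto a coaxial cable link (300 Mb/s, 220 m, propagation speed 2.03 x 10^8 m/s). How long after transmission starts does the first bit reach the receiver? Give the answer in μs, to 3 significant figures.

1.08 μs

First bit experiences only propagation delay: d/s = 220/2.03e+08 = 1.08 μs.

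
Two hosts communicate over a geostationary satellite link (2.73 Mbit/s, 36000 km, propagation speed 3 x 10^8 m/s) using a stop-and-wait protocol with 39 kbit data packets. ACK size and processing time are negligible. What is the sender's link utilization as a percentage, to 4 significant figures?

5.618 %

t_tx = L/R = 39000/2730000 = 0.0142857 s.
t_prop = 36000000/300000000 = 0.12 s; RTT = 0.24 s.
Cycle = t_tx + RTT = 0.254286 s.
Utilization = t_tx / cycle = 0.0142857/0.254286 = 5.618 %.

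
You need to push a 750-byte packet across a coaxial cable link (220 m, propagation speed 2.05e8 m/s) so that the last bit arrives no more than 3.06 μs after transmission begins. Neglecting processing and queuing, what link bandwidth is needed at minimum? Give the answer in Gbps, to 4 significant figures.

L = 6000 bits.
Propagation delay = 220 / 2.05e+08 = 1.07317 μs.
Transmission budget = 3.06 − 1.07317 = 1.98683 μs.
R ≥ L / t_tx = 6000 bits / 1.98683e-06 s = 3.020 Gbps.

3.020 Gbps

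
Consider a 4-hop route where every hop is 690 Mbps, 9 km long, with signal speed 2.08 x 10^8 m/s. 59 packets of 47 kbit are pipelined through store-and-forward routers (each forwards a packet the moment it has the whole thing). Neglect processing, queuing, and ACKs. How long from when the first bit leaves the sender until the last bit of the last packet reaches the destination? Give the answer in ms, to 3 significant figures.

4.40 ms

Per-hop transmission t_tx = L/R = 47000/690000000 = 0.0681159 ms.
Per-hop propagation t_prop = 9000/208000000 = 0.0432692 ms.
Pipeline fill: first packet needs 4·t_tx to clear all hops; remaining 58 packets each add one t_tx.
Total = (4+59-1)·t_tx + 4·t_prop = 62·0.0681159 + 4·0.0432692 = 4.40 ms.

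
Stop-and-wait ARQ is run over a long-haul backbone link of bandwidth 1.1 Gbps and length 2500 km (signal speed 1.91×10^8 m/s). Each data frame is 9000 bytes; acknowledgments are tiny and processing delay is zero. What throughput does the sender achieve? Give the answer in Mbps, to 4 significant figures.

t_tx = L/R = 72000/1100000000 = 6.54545e-05 s.
t_prop = 2500000/191000000 = 0.013089 s; RTT = 0.026178 s.
Cycle = t_tx + RTT = 0.0262435 s.
Throughput = L / cycle = 72000 / 0.0262435 = 2.744 Mbps.

2.744 Mbps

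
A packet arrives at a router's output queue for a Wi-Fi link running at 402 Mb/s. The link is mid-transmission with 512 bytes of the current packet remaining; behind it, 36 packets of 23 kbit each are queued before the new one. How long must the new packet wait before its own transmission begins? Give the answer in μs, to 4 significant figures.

Each queued packet: L/R = 23000/402000000 = 57.2139 μs.
36 queued → 2059.7 μs.
Plus remaining 4096 bits of current packet: 10.1891 μs.
Queuing delay = 2070 μs.

2070 μs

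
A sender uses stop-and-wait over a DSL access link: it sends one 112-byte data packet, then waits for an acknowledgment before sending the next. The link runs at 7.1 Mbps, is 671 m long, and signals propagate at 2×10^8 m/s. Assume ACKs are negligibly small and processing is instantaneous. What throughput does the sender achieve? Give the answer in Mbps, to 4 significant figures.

t_tx = L/R = 896/7100000 = 0.000126197 s.
t_prop = 671/200000000 = 3.355e-06 s; RTT = 6.71e-06 s.
Cycle = t_tx + RTT = 0.000132907 s.
Throughput = L / cycle = 896 / 0.000132907 = 6.742 Mbps.

6.742 Mbps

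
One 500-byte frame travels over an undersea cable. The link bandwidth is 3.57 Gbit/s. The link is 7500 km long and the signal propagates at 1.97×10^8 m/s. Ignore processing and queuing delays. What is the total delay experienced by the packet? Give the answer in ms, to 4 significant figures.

38.07 ms

L = 500 × 8 = 4000 bits.
Transmission delay = L/R = 4000 / 3570000000 = 0.00112045 ms.
Propagation delay = d/s = 7500000 m / 197000000 m/s = 38.0711 ms.
Total = 38.07 ms.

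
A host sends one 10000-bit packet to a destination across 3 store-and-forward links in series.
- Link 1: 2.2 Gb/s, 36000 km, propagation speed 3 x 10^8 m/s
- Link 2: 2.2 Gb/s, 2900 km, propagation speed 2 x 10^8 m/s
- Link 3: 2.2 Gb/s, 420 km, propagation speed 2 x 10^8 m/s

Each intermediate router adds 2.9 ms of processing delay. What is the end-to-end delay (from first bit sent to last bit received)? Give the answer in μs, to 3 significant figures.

142000 μs

Transmission delay per hop = L/R = 10000/2200000000 = 4.54545 μs; 3 hops → 13.6364 μs.
Propagation delays (d/s per hop): 120000, 14500, 2100 μs; sum = 136600 μs.
Processing at 2 router(s): 2 × 2.9 ms = 5800 μs.
End-to-end = 142000 μs.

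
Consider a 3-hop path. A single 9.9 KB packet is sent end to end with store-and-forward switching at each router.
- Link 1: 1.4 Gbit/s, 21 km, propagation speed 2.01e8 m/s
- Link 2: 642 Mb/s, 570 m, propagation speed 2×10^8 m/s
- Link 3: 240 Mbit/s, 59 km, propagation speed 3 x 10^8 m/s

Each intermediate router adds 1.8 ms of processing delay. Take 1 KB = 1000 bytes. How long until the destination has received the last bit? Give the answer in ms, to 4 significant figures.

L = 79200 bits.
Transmission delays (L/R per hop): 0.0565714, 0.123364, 0.33 ms; sum = 0.509936 ms.
Propagation delays (d/s per hop): 0.104478, 0.00285, 0.196667 ms; sum = 0.303994 ms.
Processing at 2 router(s): 2 × 1.8 ms = 3.6 ms.
End-to-end = 4.414 ms.

4.414 ms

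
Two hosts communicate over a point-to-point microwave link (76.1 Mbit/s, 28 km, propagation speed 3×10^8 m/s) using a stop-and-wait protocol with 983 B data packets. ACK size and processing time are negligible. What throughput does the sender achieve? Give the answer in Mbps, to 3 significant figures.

27.1 Mbps

t_tx = L/R = 7864/76100000 = 0.000103338 s.
t_prop = 28000/300000000 = 9.33333e-05 s; RTT = 0.000186667 s.
Cycle = t_tx + RTT = 0.000290004 s.
Throughput = L / cycle = 7864 / 0.000290004 = 27.1 Mbps.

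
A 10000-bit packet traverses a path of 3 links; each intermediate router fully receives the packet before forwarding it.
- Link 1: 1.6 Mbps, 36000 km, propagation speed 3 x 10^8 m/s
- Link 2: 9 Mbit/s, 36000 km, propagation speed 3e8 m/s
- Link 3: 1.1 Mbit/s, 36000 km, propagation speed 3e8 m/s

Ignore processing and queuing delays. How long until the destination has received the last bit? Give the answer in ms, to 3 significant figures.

Transmission delays (L/R per hop): 6.25, 1.11111, 9.09091 ms; sum = 16.452 ms.
Propagation delays (d/s per hop): 120, 120, 120 ms; sum = 360 ms.
End-to-end = 376 ms.

376 ms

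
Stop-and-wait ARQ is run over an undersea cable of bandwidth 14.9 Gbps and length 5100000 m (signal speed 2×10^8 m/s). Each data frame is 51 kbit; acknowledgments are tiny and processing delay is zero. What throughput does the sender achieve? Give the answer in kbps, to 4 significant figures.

t_tx = L/R = 51000/14900000000 = 3.42282e-06 s.
t_prop = 5100000/200000000 = 0.0255 s; RTT = 0.051 s.
Cycle = t_tx + RTT = 0.0510034 s.
Throughput = L / cycle = 51000 / 0.0510034 = 999.9 kbps.

999.9 kbps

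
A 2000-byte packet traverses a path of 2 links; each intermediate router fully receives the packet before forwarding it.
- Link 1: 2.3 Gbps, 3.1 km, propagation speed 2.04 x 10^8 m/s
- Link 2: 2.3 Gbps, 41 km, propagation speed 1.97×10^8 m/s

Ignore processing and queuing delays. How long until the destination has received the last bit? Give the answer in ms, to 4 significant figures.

0.2372 ms

L = 2000 × 8 = 16000 bits.
Transmission delay per hop = L/R = 16000/2300000000 = 0.00695652 ms; 2 hops → 0.013913 ms.
Propagation delays (d/s per hop): 0.0151961, 0.208122 ms; sum = 0.223318 ms.
End-to-end = 0.2372 ms.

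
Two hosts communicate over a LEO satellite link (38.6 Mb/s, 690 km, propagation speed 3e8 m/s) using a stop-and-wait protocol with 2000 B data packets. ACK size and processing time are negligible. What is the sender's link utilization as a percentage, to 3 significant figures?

8.27 %

t_tx = L/R = 16000/38600000 = 0.000414508 s.
t_prop = 690000/300000000 = 0.0023 s; RTT = 0.0046 s.
Cycle = t_tx + RTT = 0.00501451 s.
Utilization = t_tx / cycle = 0.000414508/0.00501451 = 8.27 %.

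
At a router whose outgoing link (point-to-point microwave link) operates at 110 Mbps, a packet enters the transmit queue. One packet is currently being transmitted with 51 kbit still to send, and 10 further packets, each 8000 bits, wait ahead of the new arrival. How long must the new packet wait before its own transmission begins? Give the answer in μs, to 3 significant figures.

1190 μs

Each queued packet: L/R = 8000/110000000 = 72.7273 μs.
10 queued → 727.273 μs.
Plus remaining 51000 bits of current packet: 463.636 μs.
Queuing delay = 1190 μs.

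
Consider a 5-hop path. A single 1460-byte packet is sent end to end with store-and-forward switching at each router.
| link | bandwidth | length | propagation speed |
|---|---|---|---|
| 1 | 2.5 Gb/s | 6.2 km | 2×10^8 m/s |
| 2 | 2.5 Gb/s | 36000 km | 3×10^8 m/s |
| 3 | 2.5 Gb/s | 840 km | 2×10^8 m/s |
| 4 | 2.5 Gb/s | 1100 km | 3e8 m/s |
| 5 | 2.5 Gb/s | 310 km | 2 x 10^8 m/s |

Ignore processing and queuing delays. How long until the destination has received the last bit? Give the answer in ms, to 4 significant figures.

129.5 ms

L = 1460 × 8 = 11680 bits.
Transmission delay per hop = L/R = 11680/2500000000 = 0.004672 ms; 5 hops → 0.02336 ms.
Propagation delays (d/s per hop): 0.031, 120, 4.2, 3.66667, 1.55 ms; sum = 129.448 ms.
End-to-end = 129.5 ms.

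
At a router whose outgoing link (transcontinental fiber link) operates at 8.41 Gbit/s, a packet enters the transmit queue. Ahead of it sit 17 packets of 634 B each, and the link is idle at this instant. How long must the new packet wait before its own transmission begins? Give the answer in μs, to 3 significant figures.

Each queued packet: L/R = 5072/8410000000 = 0.603092 μs.
17 queued → 10.2526 μs.
Queuing delay = 10.3 μs.

10.3 μs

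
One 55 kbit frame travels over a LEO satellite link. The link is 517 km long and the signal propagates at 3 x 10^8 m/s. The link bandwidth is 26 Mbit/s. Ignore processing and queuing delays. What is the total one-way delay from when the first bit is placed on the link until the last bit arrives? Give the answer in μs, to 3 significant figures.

L = 55000 bits.
Transmission delay = L/R = 55000 / 26000000 = 2115.38 μs.
Propagation delay = d/s = 517000 m / 300000000 m/s = 1723.33 μs.
Total = 3840 μs.

3840 μs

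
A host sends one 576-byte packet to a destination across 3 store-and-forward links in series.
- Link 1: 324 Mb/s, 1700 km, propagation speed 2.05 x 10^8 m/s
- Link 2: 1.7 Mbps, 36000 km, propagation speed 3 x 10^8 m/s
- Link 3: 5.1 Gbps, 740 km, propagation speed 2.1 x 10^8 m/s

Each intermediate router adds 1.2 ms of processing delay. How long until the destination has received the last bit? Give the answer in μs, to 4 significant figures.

136900 μs

L = 576 × 8 = 4608 bits.
Transmission delays (L/R per hop): 14.2222, 2710.59, 0.903529 μs; sum = 2725.71 μs.
Propagation delays (d/s per hop): 8292.68, 120000, 3523.81 μs; sum = 131816 μs.
Processing at 2 router(s): 2 × 1.2 ms = 2400 μs.
End-to-end = 136900 μs.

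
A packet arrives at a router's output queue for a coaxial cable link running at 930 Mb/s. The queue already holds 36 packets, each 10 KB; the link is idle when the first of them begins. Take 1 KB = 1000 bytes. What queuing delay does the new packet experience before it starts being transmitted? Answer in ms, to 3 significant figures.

3.10 ms

Each queued packet: L/R = 80000/930000000 = 0.0860215 ms.
36 queued → 3.09677 ms.
Queuing delay = 3.10 ms.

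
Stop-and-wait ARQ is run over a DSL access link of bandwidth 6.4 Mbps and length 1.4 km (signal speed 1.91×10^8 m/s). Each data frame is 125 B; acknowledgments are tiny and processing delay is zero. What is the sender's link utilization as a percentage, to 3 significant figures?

91.4 %

t_tx = L/R = 1000/6400000 = 0.00015625 s.
t_prop = 1400/191000000 = 7.32984e-06 s; RTT = 1.46597e-05 s.
Cycle = t_tx + RTT = 0.00017091 s.
Utilization = t_tx / cycle = 0.00015625/0.00017091 = 91.4 %.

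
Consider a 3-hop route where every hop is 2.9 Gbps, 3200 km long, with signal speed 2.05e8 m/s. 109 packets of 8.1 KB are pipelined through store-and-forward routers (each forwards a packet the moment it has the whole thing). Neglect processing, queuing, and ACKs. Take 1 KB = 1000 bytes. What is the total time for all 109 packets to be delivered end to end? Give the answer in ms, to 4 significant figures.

Per-hop transmission t_tx = L/R = 64800/2900000000 = 0.0223448 ms.
Per-hop propagation t_prop = 3200000/2.05e+08 = 15.6098 ms.
Pipeline fill: first packet needs 3·t_tx to clear all hops; remaining 108 packets each add one t_tx.
Total = (3+109-1)·t_tx + 3·t_prop = 111·0.0223448 + 3·15.6098 = 49.31 ms.

49.31 ms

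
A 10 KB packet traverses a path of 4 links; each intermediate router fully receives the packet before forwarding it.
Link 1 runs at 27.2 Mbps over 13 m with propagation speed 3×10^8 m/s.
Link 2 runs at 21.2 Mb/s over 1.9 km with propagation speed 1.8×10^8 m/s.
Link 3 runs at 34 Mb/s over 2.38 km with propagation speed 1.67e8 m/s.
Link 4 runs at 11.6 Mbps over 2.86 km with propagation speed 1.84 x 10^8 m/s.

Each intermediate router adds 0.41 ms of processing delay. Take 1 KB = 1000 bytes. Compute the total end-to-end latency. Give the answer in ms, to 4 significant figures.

17.23 ms

L = 80000 bits.
Transmission delays (L/R per hop): 2.94118, 3.77358, 2.35294, 6.89655 ms; sum = 15.9643 ms.
Propagation delays (d/s per hop): 4.33333e-05, 0.0105556, 0.0142515, 0.0155435 ms; sum = 0.0403939 ms.
Processing at 3 router(s): 3 × 0.41 ms = 1.23 ms.
End-to-end = 17.23 ms.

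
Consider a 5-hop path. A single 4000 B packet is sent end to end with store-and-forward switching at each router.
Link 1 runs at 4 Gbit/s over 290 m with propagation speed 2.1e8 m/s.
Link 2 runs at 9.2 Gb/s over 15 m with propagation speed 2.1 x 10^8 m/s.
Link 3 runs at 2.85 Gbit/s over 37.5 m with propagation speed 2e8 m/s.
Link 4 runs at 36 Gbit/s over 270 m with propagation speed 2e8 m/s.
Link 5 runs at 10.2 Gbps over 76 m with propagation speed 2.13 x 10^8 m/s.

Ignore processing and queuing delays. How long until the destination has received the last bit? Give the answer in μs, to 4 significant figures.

L = 4000 × 8 = 32000 bits.
Transmission delays (L/R per hop): 8, 3.47826, 11.2281, 0.888889, 3.13725 μs; sum = 26.7325 μs.
Propagation delays (d/s per hop): 1.38095, 0.0714286, 0.1875, 1.35, 0.356808 μs; sum = 3.34669 μs.
End-to-end = 30.08 μs.

30.08 μs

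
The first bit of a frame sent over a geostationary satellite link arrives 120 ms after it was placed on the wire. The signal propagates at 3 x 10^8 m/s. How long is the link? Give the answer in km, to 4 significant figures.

d = s × t_prop = 300000000 × 0.12 = 36000 km.

36000 km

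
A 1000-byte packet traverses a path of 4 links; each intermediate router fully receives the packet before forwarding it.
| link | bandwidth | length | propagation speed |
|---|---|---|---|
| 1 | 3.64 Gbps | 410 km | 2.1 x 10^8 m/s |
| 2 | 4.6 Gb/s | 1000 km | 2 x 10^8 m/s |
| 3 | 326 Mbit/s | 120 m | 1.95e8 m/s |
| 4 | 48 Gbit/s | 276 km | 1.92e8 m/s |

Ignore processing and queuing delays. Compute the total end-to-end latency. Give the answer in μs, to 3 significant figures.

8420 μs

L = 1000 × 8 = 8000 bits.
Transmission delays (L/R per hop): 2.1978, 1.73913, 24.5399, 0.166667 μs; sum = 28.6435 μs.
Propagation delays (d/s per hop): 1952.38, 5000, 0.615385, 1437.5 μs; sum = 8390.5 μs.
End-to-end = 8420 μs.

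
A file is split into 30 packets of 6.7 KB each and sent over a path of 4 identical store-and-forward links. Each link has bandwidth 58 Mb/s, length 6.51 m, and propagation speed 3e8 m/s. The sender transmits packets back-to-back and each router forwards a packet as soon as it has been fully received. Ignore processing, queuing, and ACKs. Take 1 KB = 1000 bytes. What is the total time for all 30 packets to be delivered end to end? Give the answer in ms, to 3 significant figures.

Per-hop transmission t_tx = L/R = 53600/58000000 = 0.924138 ms.
Per-hop propagation t_prop = 6.51/300000000 = 2.17e-05 ms.
Pipeline fill: first packet needs 4·t_tx to clear all hops; remaining 29 packets each add one t_tx.
Total = (4+30-1)·t_tx + 4·t_prop = 33·0.924138 + 4·2.17e-05 = 30.5 ms.

30.5 ms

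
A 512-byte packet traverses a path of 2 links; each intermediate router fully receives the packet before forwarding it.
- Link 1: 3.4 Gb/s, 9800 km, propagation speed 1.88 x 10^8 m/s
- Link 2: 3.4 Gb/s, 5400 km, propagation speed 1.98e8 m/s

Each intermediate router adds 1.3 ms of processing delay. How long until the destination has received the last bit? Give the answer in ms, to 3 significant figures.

80.7 ms

L = 512 × 8 = 4096 bits.
Transmission delay per hop = L/R = 4096/3400000000 = 0.00120471 ms; 2 hops → 0.00240941 ms.
Propagation delays (d/s per hop): 52.1277, 27.2727 ms; sum = 79.4004 ms.
Processing at 1 router(s): 1 × 1.3 ms = 1.3 ms.
End-to-end = 80.7 ms.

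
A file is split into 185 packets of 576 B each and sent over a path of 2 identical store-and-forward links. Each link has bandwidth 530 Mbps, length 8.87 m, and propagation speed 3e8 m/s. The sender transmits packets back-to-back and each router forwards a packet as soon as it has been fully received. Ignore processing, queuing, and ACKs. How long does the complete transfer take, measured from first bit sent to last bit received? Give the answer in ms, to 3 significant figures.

Per-hop transmission t_tx = L/R = 4608/530000000 = 0.00869434 ms.
Per-hop propagation t_prop = 8.87/300000000 = 2.95667e-05 ms.
Pipeline fill: first packet needs 2·t_tx to clear all hops; remaining 184 packets each add one t_tx.
Total = (2+185-1)·t_tx + 2·t_prop = 186·0.00869434 + 2·2.95667e-05 = 1.62 ms.

1.62 ms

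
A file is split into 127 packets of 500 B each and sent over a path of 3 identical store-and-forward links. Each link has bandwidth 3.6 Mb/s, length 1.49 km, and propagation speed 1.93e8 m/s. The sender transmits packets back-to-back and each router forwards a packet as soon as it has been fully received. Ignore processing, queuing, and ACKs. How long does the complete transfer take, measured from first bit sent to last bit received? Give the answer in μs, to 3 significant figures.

143000 μs

Per-hop transmission t_tx = L/R = 4000/3600000 = 1111.11 μs.
Per-hop propagation t_prop = 1490/193000000 = 7.72021 μs.
Pipeline fill: first packet needs 3·t_tx to clear all hops; remaining 126 packets each add one t_tx.
Total = (3+127-1)·t_tx + 3·t_prop = 129·1111.11 + 3·7.72021 = 143000 μs.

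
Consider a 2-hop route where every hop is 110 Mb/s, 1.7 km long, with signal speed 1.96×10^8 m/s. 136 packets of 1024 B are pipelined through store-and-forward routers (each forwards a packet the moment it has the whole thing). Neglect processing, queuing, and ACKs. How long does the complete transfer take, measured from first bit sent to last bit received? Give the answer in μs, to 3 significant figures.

10200 μs

Per-hop transmission t_tx = L/R = 8192/110000000 = 74.4727 μs.
Per-hop propagation t_prop = 1700/196000000 = 8.67347 μs.
Pipeline fill: first packet needs 2·t_tx to clear all hops; remaining 135 packets each add one t_tx.
Total = (2+136-1)·t_tx + 2·t_prop = 137·74.4727 + 2·8.67347 = 10200 μs.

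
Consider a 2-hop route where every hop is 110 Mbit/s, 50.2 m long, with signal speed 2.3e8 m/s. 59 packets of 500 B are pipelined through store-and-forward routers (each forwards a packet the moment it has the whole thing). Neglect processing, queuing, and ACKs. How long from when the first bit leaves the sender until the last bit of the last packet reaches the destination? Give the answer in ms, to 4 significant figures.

Per-hop transmission t_tx = L/R = 4000/110000000 = 0.0363636 ms.
Per-hop propagation t_prop = 50.2/2.3e+08 = 0.000218261 ms.
Pipeline fill: first packet needs 2·t_tx to clear all hops; remaining 58 packets each add one t_tx.
Total = (2+59-1)·t_tx + 2·t_prop = 60·0.0363636 + 2·0.000218261 = 2.182 ms.

2.182 ms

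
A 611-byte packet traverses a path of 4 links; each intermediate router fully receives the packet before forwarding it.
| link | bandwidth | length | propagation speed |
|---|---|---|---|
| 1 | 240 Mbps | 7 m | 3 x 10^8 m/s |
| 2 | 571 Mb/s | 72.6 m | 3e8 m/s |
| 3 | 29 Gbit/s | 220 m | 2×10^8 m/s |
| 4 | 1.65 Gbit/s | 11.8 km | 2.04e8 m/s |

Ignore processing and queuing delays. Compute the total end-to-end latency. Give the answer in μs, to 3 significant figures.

91.3 μs

L = 611 × 8 = 4888 bits.
Transmission delays (L/R per hop): 20.3667, 8.56042, 0.168552, 2.96242 μs; sum = 32.0581 μs.
Propagation delays (d/s per hop): 0.0233333, 0.242, 1.1, 57.8431 μs; sum = 59.2085 μs.
End-to-end = 91.3 μs.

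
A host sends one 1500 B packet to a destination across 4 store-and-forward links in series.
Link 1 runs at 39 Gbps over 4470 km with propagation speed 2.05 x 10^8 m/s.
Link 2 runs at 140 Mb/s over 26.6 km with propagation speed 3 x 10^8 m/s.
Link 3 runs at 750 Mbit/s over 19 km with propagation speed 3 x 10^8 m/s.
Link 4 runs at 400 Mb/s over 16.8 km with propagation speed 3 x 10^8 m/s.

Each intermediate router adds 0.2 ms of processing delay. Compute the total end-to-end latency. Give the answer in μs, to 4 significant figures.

L = 1500 × 8 = 12000 bits.
Transmission delays (L/R per hop): 0.307692, 85.7143, 16, 30 μs; sum = 132.022 μs.
Propagation delays (d/s per hop): 21804.9, 88.6667, 63.3333, 56 μs; sum = 22012.9 μs.
Processing at 3 router(s): 3 × 0.2 ms = 600 μs.
End-to-end = 22740 μs.

22740 μs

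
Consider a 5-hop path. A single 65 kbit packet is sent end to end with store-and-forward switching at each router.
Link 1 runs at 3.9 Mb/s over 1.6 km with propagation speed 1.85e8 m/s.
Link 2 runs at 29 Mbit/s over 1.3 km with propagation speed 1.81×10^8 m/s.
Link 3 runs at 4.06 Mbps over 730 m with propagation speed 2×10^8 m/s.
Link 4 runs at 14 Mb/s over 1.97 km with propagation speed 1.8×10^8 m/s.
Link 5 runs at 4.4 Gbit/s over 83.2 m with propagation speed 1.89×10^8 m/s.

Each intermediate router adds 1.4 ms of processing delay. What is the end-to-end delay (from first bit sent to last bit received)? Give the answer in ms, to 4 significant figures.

L = 65000 bits.
Transmission delays (L/R per hop): 16.6667, 2.24138, 16.0099, 4.64286, 0.0147727 ms; sum = 39.5755 ms.
Propagation delays (d/s per hop): 0.00864865, 0.00718232, 0.00365, 0.0109444, 0.000440212 ms; sum = 0.0308656 ms.
Processing at 4 router(s): 4 × 1.4 ms = 5.6 ms.
End-to-end = 45.21 ms.

45.21 ms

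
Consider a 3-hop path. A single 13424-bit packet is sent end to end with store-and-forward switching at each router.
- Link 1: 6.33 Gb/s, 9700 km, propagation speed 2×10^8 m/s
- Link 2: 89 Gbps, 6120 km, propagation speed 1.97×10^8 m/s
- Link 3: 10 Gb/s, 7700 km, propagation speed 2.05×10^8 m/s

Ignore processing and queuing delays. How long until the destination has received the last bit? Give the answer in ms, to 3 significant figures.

Transmission delays (L/R per hop): 0.0021207, 0.000150831, 0.0013424 ms; sum = 0.00361393 ms.
Propagation delays (d/s per hop): 48.5, 31.066, 37.561 ms; sum = 117.127 ms.
End-to-end = 117 ms.

117 ms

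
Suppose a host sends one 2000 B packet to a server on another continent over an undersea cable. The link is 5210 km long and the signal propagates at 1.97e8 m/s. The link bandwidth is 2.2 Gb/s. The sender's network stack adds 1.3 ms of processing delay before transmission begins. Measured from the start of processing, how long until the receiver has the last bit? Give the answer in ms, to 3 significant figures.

L = 2000 × 8 = 16000 bits.
Transmission delay = L/R = 16000 / 2200000000 = 0.00727273 ms.
Propagation delay = d/s = 5210000 m / 197000000 m/s = 26.4467 ms.
Plus processing delay 1.3 ms = 1.3 ms.
Total = 27.8 ms.

27.8 ms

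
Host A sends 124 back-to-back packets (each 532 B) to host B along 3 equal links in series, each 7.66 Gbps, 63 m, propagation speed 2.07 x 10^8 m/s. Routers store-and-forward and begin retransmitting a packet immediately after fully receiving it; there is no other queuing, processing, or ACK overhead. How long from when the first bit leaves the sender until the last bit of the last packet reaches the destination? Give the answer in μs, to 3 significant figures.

Per-hop transmission t_tx = L/R = 4256/7660000000 = 0.555614 μs.
Per-hop propagation t_prop = 63/2.07e+08 = 0.304348 μs.
Pipeline fill: first packet needs 3·t_tx to clear all hops; remaining 123 packets each add one t_tx.
Total = (3+124-1)·t_tx + 3·t_prop = 126·0.555614 + 3·0.304348 = 70.9 μs.

70.9 μs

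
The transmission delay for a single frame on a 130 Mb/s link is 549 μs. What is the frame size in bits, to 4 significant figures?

71370 bits

L = R × t_tx = 130000000 b/s × 0.000549 s = 71370 bits.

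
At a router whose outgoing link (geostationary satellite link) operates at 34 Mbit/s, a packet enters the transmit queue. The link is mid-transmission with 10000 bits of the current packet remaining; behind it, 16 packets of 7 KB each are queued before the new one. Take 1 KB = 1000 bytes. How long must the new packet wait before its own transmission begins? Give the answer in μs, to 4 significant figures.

Each queued packet: L/R = 56000/34000000 = 1647.06 μs.
16 queued → 26352.9 μs.
Plus remaining 10000 bits of current packet: 294.118 μs.
Queuing delay = 26650 μs.

26650 μs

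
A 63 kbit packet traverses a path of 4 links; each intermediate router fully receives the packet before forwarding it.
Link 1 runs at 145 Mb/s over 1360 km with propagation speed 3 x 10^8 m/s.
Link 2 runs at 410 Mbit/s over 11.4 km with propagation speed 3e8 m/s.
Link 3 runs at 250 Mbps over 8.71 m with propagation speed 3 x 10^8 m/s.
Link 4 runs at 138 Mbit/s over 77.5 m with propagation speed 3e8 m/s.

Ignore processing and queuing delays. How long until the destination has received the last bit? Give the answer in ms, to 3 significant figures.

5.87 ms

L = 63000 bits.
Transmission delays (L/R per hop): 0.434483, 0.153659, 0.252, 0.456522 ms; sum = 1.29666 ms.
Propagation delays (d/s per hop): 4.53333, 0.038, 2.90333e-05, 0.000258333 ms; sum = 4.57162 ms.
End-to-end = 5.87 ms.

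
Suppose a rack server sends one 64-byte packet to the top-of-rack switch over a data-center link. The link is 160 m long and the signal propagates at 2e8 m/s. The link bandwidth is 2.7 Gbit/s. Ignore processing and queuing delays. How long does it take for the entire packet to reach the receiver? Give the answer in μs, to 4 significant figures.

0.9896 μs

L = 64 × 8 = 512 bits.
Transmission delay = L/R = 512 / 2700000000 = 0.18963 μs.
Propagation delay = d/s = 160 m / 200000000 m/s = 0.8 μs.
Total = 0.9896 μs.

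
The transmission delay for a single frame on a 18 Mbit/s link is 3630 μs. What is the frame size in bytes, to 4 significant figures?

8168 bytes

L = R × t_tx = 18000000 b/s × 0.00363 s = 65340 bits.
In bytes: 65340 / 8 = 8168 bytes.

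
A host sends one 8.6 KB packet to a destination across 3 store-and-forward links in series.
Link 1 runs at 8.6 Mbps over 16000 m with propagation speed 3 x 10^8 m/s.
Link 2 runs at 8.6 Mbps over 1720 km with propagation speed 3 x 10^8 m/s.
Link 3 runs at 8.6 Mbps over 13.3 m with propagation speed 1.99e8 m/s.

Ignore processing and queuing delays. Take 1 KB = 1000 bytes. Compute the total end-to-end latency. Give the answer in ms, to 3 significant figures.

L = 68800 bits.
Transmission delay per hop = L/R = 68800/8600000 = 8 ms; 3 hops → 24 ms.
Propagation delays (d/s per hop): 0.0533333, 5.73333, 6.68342e-05 ms; sum = 5.78673 ms.
End-to-end = 29.8 ms.

29.8 ms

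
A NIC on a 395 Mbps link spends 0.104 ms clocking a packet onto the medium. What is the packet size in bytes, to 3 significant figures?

5140 bytes

L = R × t_tx = 395000000 b/s × 0.000104 s = 41080 bits.
In bytes: 41080 / 8 = 5140 bytes.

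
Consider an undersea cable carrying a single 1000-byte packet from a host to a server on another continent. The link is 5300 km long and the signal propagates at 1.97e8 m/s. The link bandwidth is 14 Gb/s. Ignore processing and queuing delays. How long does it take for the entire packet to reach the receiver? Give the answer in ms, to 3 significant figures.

26.9 ms

L = 1000 × 8 = 8000 bits.
Transmission delay = L/R = 8000 / 14000000000 = 0.000571429 ms.
Propagation delay = d/s = 5300000 m / 197000000 m/s = 26.9036 ms.
Total = 26.9 ms.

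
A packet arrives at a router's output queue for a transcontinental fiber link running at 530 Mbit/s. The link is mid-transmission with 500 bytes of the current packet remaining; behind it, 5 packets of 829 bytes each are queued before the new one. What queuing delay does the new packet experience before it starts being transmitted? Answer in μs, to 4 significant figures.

Each queued packet: L/R = 6632/530000000 = 12.5132 μs.
5 queued → 62.566 μs.
Plus remaining 4000 bits of current packet: 7.54717 μs.
Queuing delay = 70.11 μs.

70.11 μs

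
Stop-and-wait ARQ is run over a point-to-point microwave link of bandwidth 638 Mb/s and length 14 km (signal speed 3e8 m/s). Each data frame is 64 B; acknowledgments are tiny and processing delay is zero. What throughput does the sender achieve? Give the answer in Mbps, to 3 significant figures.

t_tx = L/R = 512/638000000 = 8.02508e-07 s.
t_prop = 14000/300000000 = 4.66667e-05 s; RTT = 9.33333e-05 s.
Cycle = t_tx + RTT = 9.41358e-05 s.
Throughput = L / cycle = 512 / 9.41358e-05 = 5.44 Mbps.

5.44 Mbps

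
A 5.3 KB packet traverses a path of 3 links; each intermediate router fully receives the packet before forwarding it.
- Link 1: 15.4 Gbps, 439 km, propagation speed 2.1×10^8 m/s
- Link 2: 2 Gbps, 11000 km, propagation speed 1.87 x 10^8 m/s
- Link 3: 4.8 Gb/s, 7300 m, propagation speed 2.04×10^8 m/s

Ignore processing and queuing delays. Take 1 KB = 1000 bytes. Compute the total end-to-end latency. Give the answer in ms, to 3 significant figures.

61.0 ms

L = 42400 bits.
Transmission delays (L/R per hop): 0.00275325, 0.0212, 0.00883333 ms; sum = 0.0327866 ms.
Propagation delays (d/s per hop): 2.09048, 58.8235, 0.0357843 ms; sum = 60.9498 ms.
End-to-end = 61.0 ms.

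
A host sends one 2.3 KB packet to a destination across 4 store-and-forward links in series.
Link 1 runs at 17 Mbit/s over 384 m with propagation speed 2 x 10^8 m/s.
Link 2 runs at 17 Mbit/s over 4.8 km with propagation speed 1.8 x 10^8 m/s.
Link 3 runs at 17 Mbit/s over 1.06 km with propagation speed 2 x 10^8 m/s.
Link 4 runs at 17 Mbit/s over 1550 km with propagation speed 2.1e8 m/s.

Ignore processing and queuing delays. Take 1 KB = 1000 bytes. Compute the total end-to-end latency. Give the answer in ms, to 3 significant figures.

L = 18400 bits.
Transmission delay per hop = L/R = 18400/17000000 = 1.08235 ms; 4 hops → 4.32941 ms.
Propagation delays (d/s per hop): 0.00192, 0.0266667, 0.0053, 7.38095 ms; sum = 7.41484 ms.
End-to-end = 11.7 ms.

11.7 ms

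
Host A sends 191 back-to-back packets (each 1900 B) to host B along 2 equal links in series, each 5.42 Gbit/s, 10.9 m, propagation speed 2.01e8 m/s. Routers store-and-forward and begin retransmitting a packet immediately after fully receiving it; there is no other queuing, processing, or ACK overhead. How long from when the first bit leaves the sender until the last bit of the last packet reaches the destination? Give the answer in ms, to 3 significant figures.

0.539 ms

Per-hop transmission t_tx = L/R = 15200/5420000000 = 0.00280443 ms.
Per-hop propagation t_prop = 10.9/2.01e+08 = 5.42289e-05 ms.
Pipeline fill: first packet needs 2·t_tx to clear all hops; remaining 190 packets each add one t_tx.
Total = (2+191-1)·t_tx + 2·t_prop = 192·0.00280443 + 2·5.42289e-05 = 0.539 ms.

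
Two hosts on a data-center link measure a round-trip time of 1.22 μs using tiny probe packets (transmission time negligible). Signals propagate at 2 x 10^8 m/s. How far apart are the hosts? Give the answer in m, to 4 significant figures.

One-way propagation = RTT/2 = 0.61 μs.
d = s × t = 200000000 × 6.1e-07 = 122.0 m.

122.0 m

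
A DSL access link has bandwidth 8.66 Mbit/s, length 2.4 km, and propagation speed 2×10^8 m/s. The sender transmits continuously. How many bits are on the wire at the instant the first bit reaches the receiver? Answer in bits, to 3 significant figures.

Propagation delay = 2400 / 200000000 = 1.2e-05 s.
BDP = R × t_prop = 8660000 × 1.2e-05 = 103.92 bits.

104 bits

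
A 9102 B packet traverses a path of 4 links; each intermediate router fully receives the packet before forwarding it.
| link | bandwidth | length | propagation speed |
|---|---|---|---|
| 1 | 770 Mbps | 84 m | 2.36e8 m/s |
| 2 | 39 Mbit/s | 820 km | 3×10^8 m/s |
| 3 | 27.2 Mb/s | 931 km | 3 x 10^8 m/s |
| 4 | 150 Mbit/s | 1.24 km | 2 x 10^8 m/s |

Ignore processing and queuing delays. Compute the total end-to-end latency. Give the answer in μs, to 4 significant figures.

L = 9102 × 8 = 72816 bits.
Transmission delays (L/R per hop): 94.5662, 1867.08, 2677.06, 485.44 μs; sum = 5124.14 μs.
Propagation delays (d/s per hop): 0.355932, 2733.33, 3103.33, 6.2 μs; sum = 5843.22 μs.
End-to-end = 10970 μs.

10970 μs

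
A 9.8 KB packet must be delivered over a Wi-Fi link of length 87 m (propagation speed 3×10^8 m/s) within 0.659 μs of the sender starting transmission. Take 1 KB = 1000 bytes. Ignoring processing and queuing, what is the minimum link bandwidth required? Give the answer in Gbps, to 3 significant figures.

212 Gbps

L = 78400 bits.
Propagation delay = 87 / 300000000 = 0.29 μs.
Transmission budget = 0.659 − 0.29 = 0.369 μs.
R ≥ L / t_tx = 78400 bits / 3.69e-07 s = 212 Gbps.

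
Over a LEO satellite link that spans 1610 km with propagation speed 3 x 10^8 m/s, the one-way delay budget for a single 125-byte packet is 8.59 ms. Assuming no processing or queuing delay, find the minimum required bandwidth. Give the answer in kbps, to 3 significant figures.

L = 1000 bits.
Propagation delay = 1610000 / 300000000 = 5.36667 ms.
Transmission budget = 8.59 − 5.36667 = 3.22333 ms.
R ≥ L / t_tx = 1000 bits / 0.00322333 s = 310 kbps.

310 kbps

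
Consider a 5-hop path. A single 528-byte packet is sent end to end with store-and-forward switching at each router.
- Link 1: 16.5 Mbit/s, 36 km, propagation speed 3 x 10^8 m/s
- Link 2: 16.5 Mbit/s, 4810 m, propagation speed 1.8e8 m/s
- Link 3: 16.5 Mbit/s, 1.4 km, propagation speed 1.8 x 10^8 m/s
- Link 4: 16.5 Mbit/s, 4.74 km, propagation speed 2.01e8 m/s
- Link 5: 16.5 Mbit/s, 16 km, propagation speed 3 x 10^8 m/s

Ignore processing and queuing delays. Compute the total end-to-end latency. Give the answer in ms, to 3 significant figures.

1.51 ms

L = 528 × 8 = 4224 bits.
Transmission delay per hop = L/R = 4224/16500000 = 0.256 ms; 5 hops → 1.28 ms.
Propagation delays (d/s per hop): 0.12, 0.0267222, 0.00777778, 0.0235821, 0.0533333 ms; sum = 0.231415 ms.
End-to-end = 1.51 ms.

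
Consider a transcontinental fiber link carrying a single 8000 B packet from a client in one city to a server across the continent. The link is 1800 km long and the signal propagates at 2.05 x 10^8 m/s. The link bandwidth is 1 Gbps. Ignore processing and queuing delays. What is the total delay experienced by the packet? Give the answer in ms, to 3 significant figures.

L = 8000 × 8 = 64000 bits.
Transmission delay = L/R = 64000 / 1000000000 = 0.064 ms.
Propagation delay = d/s = 1800000 m / 2.05e+08 m/s = 8.78049 ms.
Total = 8.84 ms.

8.84 ms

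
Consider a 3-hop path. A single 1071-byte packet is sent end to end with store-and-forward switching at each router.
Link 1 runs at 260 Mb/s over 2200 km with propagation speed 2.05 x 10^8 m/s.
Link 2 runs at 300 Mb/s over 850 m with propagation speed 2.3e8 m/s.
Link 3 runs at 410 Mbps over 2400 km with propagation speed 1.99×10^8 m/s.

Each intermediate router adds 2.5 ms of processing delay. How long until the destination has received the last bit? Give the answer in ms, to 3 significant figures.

L = 1071 × 8 = 8568 bits.
Transmission delays (L/R per hop): 0.0329538, 0.02856, 0.0208976 ms; sum = 0.0824114 ms.
Propagation delays (d/s per hop): 10.7317, 0.00369565, 12.0603 ms; sum = 22.7957 ms.
Processing at 2 router(s): 2 × 2.5 ms = 5 ms.
End-to-end = 27.9 ms.

27.9 ms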